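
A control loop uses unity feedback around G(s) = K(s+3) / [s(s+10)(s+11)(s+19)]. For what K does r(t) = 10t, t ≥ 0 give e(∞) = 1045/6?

The open loop has one pole at the origin → type 1 system.
K_v = lim_{s→0} s·G(s) = K·3 / (10·11·19) = (3/2090)·K.
e_ss = 10/K_v = 1045/6 ⇒ K_v = 12/209 ⇒ K = (12/209)/(3/2090) = 40.

40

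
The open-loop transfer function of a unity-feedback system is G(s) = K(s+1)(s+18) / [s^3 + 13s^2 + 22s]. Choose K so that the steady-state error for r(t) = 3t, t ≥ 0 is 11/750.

Lowest-order denominator term is 22s, so the open loop has 1 pole at the origin → type 1 system.
K_v = lim_{s→0} s·G(s) = K·1·18 / 22 = (9/11)·K.
e_ss = 3/K_v = 11/750 ⇒ K_v = 2250/11 ⇒ K = (2250/11)/(9/11) = 250.

250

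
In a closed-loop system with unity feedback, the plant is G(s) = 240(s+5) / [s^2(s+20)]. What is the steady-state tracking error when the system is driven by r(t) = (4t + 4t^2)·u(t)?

2/15

System type = 2 (two poles at s=0). By superposition:
  • 4t: tracked with zero error.
  • 4t^2: e_ss = 8/K_a with K_a=60 → 2/15.
Total e_ss = 2/15.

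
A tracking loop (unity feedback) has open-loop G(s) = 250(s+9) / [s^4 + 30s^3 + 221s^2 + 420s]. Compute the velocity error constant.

75/14

The denominator has no term below 420s — 1 pole at s=0, type 1.
K_v = lim_{s→0} s·G(s) = 250·9 / 420 = 75/14.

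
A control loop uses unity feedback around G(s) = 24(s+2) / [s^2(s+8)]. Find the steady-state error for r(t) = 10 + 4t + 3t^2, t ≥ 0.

1

G(s) has two factors of s in the denominator, so the system is type 2. Treating each term separately:
  • 10: tracked with zero error.
  • 4t: tracked with zero error.
  • 3t^2: e_ss = 6/K_a with K_a=6 → 1.
Total e_ss = 1.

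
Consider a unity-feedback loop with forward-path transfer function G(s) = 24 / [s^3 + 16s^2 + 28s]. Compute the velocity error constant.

Factoring s from the denominator leaves a polynomial with constant term 28, so the system is type 1.
K_v = lim_{s→0} s·G(s) = 24 / 28 = 6/7.

6/7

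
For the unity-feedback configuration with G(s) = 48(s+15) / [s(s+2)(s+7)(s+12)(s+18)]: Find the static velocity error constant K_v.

5/21

One free integrator in G(s): this is a type 1 system.
K_v = lim_{s→0} s·G(s) = 48·15 / (2·7·12·18) = 5/21.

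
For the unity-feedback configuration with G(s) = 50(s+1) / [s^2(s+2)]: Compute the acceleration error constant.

The open loop has two poles at the origin → type 2 system.
K_a = lim_{s→0} s^2·G(s) = 50·1 / (2) = 25.

25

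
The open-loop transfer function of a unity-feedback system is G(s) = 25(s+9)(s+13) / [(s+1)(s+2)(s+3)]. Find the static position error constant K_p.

No free integrators in G(s): this is a type 0 system.
K_p = lim_{s→0} G(s) = 25·9·13 / (1·2·3) = 487.5.

487.5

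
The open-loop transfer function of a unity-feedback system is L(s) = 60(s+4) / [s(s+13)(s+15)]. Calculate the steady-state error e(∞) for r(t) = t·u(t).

The open loop has one pole at the origin → type 1 system.
K_v = lim_{s→0} s·L(s) = 60·4 / (13·15) = 16/13.
e_ss = 1/K_v = 1/(16/13) = 0.8125.

0.8125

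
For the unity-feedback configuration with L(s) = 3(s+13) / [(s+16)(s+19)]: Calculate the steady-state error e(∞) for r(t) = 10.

The open loop has no poles at the origin → type 0 system.
K_p = lim_{s→0} L(s) = 3·13 / (16·19) = 39/304.
e_ss = 10/(1 + K_p) = 10/(343/304) = 3040/343.

3040/343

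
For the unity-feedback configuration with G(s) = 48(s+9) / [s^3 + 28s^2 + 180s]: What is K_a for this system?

0

Factoring s from the denominator leaves a polynomial with constant term 180, so the system is type 1.
K_a = lim_{s→0} s^2·G(s) = 0 (the extra factor of s kills the finite limit).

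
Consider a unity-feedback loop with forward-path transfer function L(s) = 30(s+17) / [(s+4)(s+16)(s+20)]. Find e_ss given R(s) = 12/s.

1536/179

System type = 0 (no poles at s=0).
K_p = lim_{s→0} L(s) = 30·17 / (4·16·20) = 51/128.
e_ss = 12/(1 + K_p) = 12/(179/128) = 1536/179.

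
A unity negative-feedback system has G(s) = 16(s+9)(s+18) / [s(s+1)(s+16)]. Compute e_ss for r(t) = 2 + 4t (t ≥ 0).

2/81

G(s) has one factor of s in the denominator, so the system is type 1. Taking each input component in turn:
  • 2: tracked with zero error.
  • 4t: e_ss = 4/K_v with K_v=162 → 2/81.
Total e_ss = 2/81.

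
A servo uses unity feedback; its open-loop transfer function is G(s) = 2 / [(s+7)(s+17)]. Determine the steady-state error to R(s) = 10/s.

1190/121

The open loop has no poles at the origin → type 0 system.
K_p = lim_{s→0} G(s) = 2 / (7·17) = 2/119.
e_ss = 10/(1 + K_p) = 10/(121/119) = 1190/121.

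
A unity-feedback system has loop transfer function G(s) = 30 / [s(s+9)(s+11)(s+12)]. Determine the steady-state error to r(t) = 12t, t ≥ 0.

475.2

One free integrator in G(s): this is a type 1 system.
K_v = lim_{s→0} s·G(s) = 30 / (9·11·12) = 5/198.
e_ss = 12/K_v = 12/(5/198) = 475.2.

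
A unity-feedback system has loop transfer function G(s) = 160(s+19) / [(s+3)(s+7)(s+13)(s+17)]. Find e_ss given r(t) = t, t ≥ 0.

System type = 0 (no poles at s=0).
K_v = lim_{s→0} s·G(s) = 0; the steady-state error to this ramp input grows without bound.

infinity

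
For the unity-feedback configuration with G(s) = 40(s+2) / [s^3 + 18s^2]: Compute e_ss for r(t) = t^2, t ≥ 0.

0.45

The denominator has no term below 18s^2 — 2 poles at s=0, type 2.
K_a = lim_{s→0} s^2·G(s) = 40·2 / 18 = 40/9.
r(t) = t^2 gives R(s) = 2/s^3.
e_ss = 2/K_a = 2/(40/9) = 0.45.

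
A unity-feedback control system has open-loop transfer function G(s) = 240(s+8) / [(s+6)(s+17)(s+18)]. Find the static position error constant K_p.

System type = 0 (no poles at s=0).
K_p = lim_{s→0} G(s) = 240·8 / (6·17·18) = 160/153.

160/153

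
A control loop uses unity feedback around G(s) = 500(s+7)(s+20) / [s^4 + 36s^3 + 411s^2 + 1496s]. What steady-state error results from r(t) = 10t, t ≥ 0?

Factoring s from the denominator leaves a polynomial with constant term 1496, so the system is type 1.
K_v = lim_{s→0} s·G(s) = 500·7·20 / 1496 = 8750/187.
e_ss = 10/K_v = 10/(8750/187) = 187/875.

187/875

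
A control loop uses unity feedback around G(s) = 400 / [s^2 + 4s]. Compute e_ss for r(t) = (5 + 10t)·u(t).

0.1

Lowest-order denominator term is 4s, so the open loop has 1 pole at the origin → type 1 system. Taking each input component in turn:
  • 5: tracked with zero error.
  • 10t: e_ss = 10/K_v with K_v=100 → 0.1.
Total e_ss = 0.1.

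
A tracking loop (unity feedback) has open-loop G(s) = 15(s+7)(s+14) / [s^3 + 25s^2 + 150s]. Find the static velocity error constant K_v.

9.8

The denominator has no term below 150s — 1 pole at s=0, type 1.
K_v = lim_{s→0} s·G(s) = 15·7·14 / 150 = 9.8.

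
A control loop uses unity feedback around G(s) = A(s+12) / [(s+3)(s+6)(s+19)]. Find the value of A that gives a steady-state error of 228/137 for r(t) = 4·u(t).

40

The open loop has no poles at the origin → type 0 system.
K_p = lim_{s→0} G(s) = A·12 / (3·6·19) = (2/57)·A.
e_ss = 4/(1 + K_p) = 228/137 ⇒ 1 + (2/57)·A = 137/57 ⇒ A = 40.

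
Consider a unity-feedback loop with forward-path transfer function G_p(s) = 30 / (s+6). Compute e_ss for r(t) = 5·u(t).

5/6

The open loop has no poles at the origin → type 0 system.
K_p = lim_{s→0} G_p(s) = 30 / (6) = 5.
e_ss = 5/(1 + K_p) = 5/6.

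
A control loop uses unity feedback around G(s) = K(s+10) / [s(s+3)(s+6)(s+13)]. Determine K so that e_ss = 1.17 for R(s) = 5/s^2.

One free integrator in G(s): this is a type 1 system.
K_v = lim_{s→0} s·G(s) = K·10 / (3·6·13) = (5/117)·K.
e_ss = 5/K_v = 1.17 ⇒ K_v = 500/117 ⇒ K = (500/117)/(5/117) = 100.

100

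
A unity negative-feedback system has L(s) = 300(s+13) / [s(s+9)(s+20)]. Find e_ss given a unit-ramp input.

System type = 1 (one pole at s=0).
K_v = lim_{s→0} s·L(s) = 300·13 / (9·20) = 65/3.
e_ss = 1/K_v = 1/(65/3) = 3/65.

3/65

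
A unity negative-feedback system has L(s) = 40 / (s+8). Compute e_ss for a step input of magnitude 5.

The open loop has no poles at the origin → type 0 system.
K_p = lim_{s→0} L(s) = 40 / (8) = 5.
e_ss = 5/(1 + K_p) = 5/6.

5/6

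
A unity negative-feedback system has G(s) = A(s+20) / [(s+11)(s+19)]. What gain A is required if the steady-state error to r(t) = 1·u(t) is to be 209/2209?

100

G(s) has no factors of s in the denominator, so the system is type 0.
K_p = lim_{s→0} G(s) = A·20 / (11·19) = (20/209)·A.
e_ss = 1/(1 + K_p) = 209/2209 ⇒ 1 + (20/209)·A = 2209/209 ⇒ A = 100.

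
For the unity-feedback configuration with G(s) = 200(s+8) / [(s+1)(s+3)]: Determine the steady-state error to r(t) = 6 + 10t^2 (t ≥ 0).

infinity

The open loop has no poles at the origin → type 0 system. By superposition:
  • 6: e_ss = 6/(1+K_p) with K_p=1600/3 → 18/1603.
  • 10t^2: a type-0 system cannot track it, e_ss → ∞.
The unbounded component dominates.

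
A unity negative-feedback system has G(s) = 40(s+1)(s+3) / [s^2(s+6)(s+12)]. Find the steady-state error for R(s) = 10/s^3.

6

System type = 2 (two poles at s=0).
K_a = lim_{s→0} s^2·G(s) = 40·1·3 / (6·12) = 5/3.
r(t) = 5t^2 gives R(s) = 10/s^3.
e_ss = 10/K_a = 10/(5/3) = 6.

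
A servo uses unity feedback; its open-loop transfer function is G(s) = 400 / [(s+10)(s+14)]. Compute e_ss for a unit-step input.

G(s) has no factors of s in the denominator, so the system is type 0.
K_p = lim_{s→0} G(s) = 400 / (10·14) = 20/7.
e_ss = 1/(1 + K_p) = 1/(27/7) = 7/27.

7/27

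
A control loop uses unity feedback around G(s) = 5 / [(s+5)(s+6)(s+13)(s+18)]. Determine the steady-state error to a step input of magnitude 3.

System type = 0 (no poles at s=0).
K_p = lim_{s→0} G(s) = 5 / (5·6·13·18) = 1/1404.
e_ss = 3/(1 + K_p) = 3/(1405/1404) = 4212/1405.

4212/1405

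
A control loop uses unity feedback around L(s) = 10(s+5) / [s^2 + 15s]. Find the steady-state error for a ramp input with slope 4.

Factoring s from the denominator leaves a polynomial with constant term 15, so the system is type 1.
K_v = lim_{s→0} s·L(s) = 10·5 / 15 = 10/3.
e_ss = 4/K_v = 4/(10/3) = 1.2.

1.2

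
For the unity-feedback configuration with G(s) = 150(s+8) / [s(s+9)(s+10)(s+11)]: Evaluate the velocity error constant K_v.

40/33

One free integrator in G(s): this is a type 1 system.
K_v = lim_{s→0} s·G(s) = 150·8 / (9·10·11) = 40/33.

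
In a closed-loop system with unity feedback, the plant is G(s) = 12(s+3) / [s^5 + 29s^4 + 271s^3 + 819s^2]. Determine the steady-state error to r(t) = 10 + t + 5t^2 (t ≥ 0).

The denominator has no term below 819s^2 — 2 poles at s=0, type 2. By superposition:
  • 10: tracked with zero error.
  • t: tracked with zero error.
  • 5t^2: e_ss = 10/K_a with K_a=4/91 → 227.5.
Total e_ss = 227.5.

227.5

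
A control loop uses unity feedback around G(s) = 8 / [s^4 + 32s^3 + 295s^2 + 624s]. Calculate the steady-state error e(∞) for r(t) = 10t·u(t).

780

Factoring s from the denominator leaves a polynomial with constant term 624, so the system is type 1.
K_v = lim_{s→0} s·G(s) = 8 / 624 = 1/78.
e_ss = 10/K_v = 10/(1/78) = 780.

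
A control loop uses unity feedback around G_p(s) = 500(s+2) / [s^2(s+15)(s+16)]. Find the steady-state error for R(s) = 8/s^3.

The open loop has two poles at the origin → type 2 system.
K_a = lim_{s→0} s^2·G_p(s) = 500·2 / (15·16) = 25/6.
r(t) = 4t^2 gives R(s) = 8/s^3.
e_ss = 8/K_a = 8/(25/6) = 1.92.

1.92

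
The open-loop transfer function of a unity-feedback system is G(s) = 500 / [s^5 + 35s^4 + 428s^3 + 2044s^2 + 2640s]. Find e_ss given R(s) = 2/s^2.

The denominator has no term below 2640s — 1 pole at s=0, type 1.
K_v = lim_{s→0} s·G(s) = 500 / 2640 = 25/132.
e_ss = 2/K_v = 2/(25/132) = 10.56.

10.56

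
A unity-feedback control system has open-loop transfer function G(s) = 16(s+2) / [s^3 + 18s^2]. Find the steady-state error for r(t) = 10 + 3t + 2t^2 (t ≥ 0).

Lowest-order denominator term is 18s^2, so the open loop has 2 poles at the origin → type 2 system. By superposition:
  • 10: tracked with zero error.
  • 3t: tracked with zero error.
  • 2t^2: e_ss = 4/K_a with K_a=16/9 → 2.25.
Total e_ss = 2.25.

2.25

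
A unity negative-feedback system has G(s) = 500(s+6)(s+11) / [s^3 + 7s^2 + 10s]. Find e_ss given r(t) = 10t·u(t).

Lowest-order denominator term is 10s, so the open loop has 1 pole at the origin → type 1 system.
K_v = lim_{s→0} s·G(s) = 500·6·11 / 10 = 3300.
e_ss = 10/K_v = 10/3300 = 1/330.

1/330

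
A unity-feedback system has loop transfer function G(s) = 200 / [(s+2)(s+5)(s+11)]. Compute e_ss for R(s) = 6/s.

66/31

System type = 0 (no poles at s=0).
K_p = lim_{s→0} G(s) = 200 / (2·5·11) = 20/11.
e_ss = 6/(1 + K_p) = 6/(31/11) = 66/31.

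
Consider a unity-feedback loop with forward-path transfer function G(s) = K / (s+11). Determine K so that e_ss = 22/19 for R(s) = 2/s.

8

G(s) has no factors of s in the denominator, so the system is type 0.
K_p = lim_{s→0} G(s) = K / (11) = (1/11)·K.
e_ss = 2/(1 + K_p) = 22/19 ⇒ 1 + (1/11)·K = 19/11 ⇒ K = 8.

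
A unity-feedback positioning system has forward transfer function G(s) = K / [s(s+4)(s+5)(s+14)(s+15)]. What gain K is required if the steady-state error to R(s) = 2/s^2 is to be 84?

The open loop has one pole at the origin → type 1 system.
K_v = lim_{s→0} s·G(s) = K / (4·5·14·15) = (1/4200)·K.
e_ss = 2/K_v = 84 ⇒ K_v = 1/42 ⇒ K = (1/42)/(1/4200) = 100.

100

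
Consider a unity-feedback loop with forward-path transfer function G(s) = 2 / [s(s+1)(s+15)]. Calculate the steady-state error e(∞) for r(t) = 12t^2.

infinity

The open loop has one pole at the origin → type 1 system.
For a type-1 system K_a = 0, so e_ss to a parabolic input is unbounded.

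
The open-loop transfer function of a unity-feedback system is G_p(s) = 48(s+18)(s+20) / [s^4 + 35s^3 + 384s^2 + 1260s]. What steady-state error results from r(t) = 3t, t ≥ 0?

Factoring s from the denominator leaves a polynomial with constant term 1260, so the system is type 1.
K_v = lim_{s→0} s·G_p(s) = 48·18·20 / 1260 = 96/7.
e_ss = 3/K_v = 3/(96/7) = 7/32.

7/32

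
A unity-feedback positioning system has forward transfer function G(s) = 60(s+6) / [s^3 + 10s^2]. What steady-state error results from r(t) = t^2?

1/18

Factoring s^2 from the denominator leaves a polynomial with constant term 10, so the system is type 2.
K_a = lim_{s→0} s^2·G(s) = 60·6 / 10 = 36.
r(t) = t^2 gives R(s) = 2/s^3.
e_ss = 2/K_a = 2/36 = 1/18.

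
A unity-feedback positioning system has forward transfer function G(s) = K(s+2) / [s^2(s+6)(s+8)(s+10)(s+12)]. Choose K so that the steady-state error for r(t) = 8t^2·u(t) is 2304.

20

Two free integrators in G(s): this is a type 2 system.
K_a = lim_{s→0} s^2·G(s) = K·2 / (6·8·10·12) = (1/2880)·K.
e_ss = 16/K_a = 2304 ⇒ K_a = 1/144 ⇒ K = (1/144)/(1/2880) = 20.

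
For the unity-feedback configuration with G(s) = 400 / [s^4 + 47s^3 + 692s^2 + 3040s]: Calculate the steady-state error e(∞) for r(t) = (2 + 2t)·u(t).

15.2

Lowest-order denominator term is 3040s, so the open loop has 1 pole at the origin → type 1 system. By superposition:
  • 2: tracked with zero error.
  • 2t: e_ss = 2/K_v with K_v=5/38 → 15.2.
Total e_ss = 15.2.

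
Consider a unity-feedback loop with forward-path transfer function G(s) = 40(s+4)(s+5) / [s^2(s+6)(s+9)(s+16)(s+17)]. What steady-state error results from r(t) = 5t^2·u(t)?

Two free integrators in G(s): this is a type 2 system.
K_a = lim_{s→0} s^2·G(s) = 40·4·5 / (6·9·16·17) = 25/459.
r(t) = 5t^2 gives R(s) = 10/s^3.
e_ss = 10/K_a = 10/(25/459) = 183.6.

183.6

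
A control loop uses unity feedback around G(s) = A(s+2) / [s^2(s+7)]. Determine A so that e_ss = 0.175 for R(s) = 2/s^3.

System type = 2 (two poles at s=0).
K_a = lim_{s→0} s^2·G(s) = A·2 / (7) = (2/7)·A.
e_ss = 2/K_a = 0.175 ⇒ K_a = 80/7 ⇒ A = (80/7)/(2/7) = 40.

40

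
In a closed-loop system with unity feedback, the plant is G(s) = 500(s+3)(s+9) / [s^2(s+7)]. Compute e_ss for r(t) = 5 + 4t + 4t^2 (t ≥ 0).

14/3375

The open loop has two poles at the origin → type 2 system. Taking each input component in turn:
  • 5: tracked with zero error.
  • 4t: tracked with zero error.
  • 4t^2: e_ss = 8/K_a with K_a=13500/7 → 14/3375.
Total e_ss = 14/3375.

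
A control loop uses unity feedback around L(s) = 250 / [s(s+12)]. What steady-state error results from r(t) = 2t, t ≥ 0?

One free integrator in L(s): this is a type 1 system.
K_v = lim_{s→0} s·L(s) = 250 / (12) = 125/6.
e_ss = 2/K_v = 2/(125/6) = 0.096.

0.096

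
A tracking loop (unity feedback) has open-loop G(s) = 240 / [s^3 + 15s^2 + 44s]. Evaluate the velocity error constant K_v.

Factoring s from the denominator leaves a polynomial with constant term 44, so the system is type 1.
K_v = lim_{s→0} s·G(s) = 240 / 44 = 60/11.

60/11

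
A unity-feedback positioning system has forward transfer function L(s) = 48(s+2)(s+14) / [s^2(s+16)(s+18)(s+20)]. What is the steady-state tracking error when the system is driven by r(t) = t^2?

The open loop has two poles at the origin → type 2 system.
K_a = lim_{s→0} s^2·L(s) = 48·2·14 / (16·18·20) = 7/30.
r(t) = t^2 gives R(s) = 2/s^3.
e_ss = 2/K_a = 2/(7/30) = 60/7.

60/7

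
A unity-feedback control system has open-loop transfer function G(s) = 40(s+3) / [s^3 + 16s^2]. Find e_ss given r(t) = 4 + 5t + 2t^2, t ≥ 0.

The denominator has no term below 16s^2 — 2 poles at s=0, type 2. By superposition:
  • 4: tracked with zero error.
  • 5t: tracked with zero error.
  • 2t^2: e_ss = 4/K_a with K_a=7.5 → 8/15.
Total e_ss = 8/15.

8/15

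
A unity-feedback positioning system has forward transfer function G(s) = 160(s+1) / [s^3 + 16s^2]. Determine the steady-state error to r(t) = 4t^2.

Lowest-order denominator term is 16s^2, so the open loop has 2 poles at the origin → type 2 system.
K_a = lim_{s→0} s^2·G(s) = 160·1 / 16 = 10.
r(t) = 4t^2 gives R(s) = 8/s^3.
e_ss = 8/K_a = 8/10 = 0.8.

0.8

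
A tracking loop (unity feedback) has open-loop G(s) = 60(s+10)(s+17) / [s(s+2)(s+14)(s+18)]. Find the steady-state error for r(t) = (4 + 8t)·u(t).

The open loop has one pole at the origin → type 1 system. By superposition:
  • 4: tracked with zero error.
  • 8t: e_ss = 8/K_v with K_v=425/21 → 168/425.
Total e_ss = 168/425.

168/425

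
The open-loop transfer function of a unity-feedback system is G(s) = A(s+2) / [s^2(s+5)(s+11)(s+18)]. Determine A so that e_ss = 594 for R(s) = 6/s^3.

System type = 2 (two poles at s=0).
K_a = lim_{s→0} s^2·G(s) = A·2 / (5·11·18) = (1/495)·A.
e_ss = 6/K_a = 594 ⇒ K_a = 1/99 ⇒ A = (1/99)/(1/495) = 5.

5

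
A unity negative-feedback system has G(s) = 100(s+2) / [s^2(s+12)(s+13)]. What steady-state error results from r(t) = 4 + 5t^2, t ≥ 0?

7.8

System type = 2 (two poles at s=0). By superposition:
  • 4: tracked with zero error.
  • 5t^2: e_ss = 10/K_a with K_a=50/39 → 7.8.
Total e_ss = 7.8.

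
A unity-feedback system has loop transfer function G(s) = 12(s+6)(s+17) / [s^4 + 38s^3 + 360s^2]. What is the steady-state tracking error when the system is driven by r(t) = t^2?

10/17

Lowest-order denominator term is 360s^2, so the open loop has 2 poles at the origin → type 2 system.
K_a = lim_{s→0} s^2·G(s) = 12·6·17 / 360 = 3.4.
r(t) = t^2 gives R(s) = 2/s^3.
e_ss = 2/K_a = 2/3.4 = 10/17.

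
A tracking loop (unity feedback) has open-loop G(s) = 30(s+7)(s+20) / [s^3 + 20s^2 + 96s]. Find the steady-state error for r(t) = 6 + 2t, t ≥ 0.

8/175

Factoring s from the denominator leaves a polynomial with constant term 96, so the system is type 1. Treating each term separately:
  • 6: tracked with zero error.
  • 2t: e_ss = 2/K_v with K_v=43.75 → 8/175.
Total e_ss = 8/175.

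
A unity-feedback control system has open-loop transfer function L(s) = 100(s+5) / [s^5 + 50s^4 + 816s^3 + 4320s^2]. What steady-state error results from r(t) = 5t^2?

86.4

The denominator has no term below 4320s^2 — 2 poles at s=0, type 2.
K_a = lim_{s→0} s^2·L(s) = 100·5 / 4320 = 25/216.
r(t) = 5t^2 gives R(s) = 10/s^3.
e_ss = 10/K_a = 10/(25/216) = 86.4.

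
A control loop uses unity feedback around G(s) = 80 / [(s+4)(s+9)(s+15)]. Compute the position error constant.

4/27

G(s) has no factors of s in the denominator, so the system is type 0.
K_p = lim_{s→0} G(s) = 80 / (4·9·15) = 4/27.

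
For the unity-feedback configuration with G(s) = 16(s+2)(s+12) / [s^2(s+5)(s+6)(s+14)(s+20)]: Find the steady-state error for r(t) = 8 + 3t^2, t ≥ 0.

131.25

G(s) has two factors of s in the denominator, so the system is type 2. Treating each term separately:
  • 8: tracked with zero error.
  • 3t^2: e_ss = 6/K_a with K_a=8/175 → 131.25.
Total e_ss = 131.25.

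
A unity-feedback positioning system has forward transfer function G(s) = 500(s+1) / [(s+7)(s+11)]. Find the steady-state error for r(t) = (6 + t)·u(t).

No free integrators in G(s): this is a type 0 system. Taking each input component in turn:
  • 6: e_ss = 6/(1+K_p) with K_p=500/77 → 462/577.
  • t: a type-0 system cannot track it, e_ss → ∞.
The unbounded component dominates.

infinity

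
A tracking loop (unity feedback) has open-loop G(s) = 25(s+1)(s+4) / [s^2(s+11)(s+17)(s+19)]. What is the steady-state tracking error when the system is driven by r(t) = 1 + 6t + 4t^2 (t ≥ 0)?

G(s) has two factors of s in the denominator, so the system is type 2. Taking each input component in turn:
  • 1: tracked with zero error.
  • 6t: tracked with zero error.
  • 4t^2: e_ss = 8/K_a with K_a=100/3553 → 284.24.
Total e_ss = 284.24.

284.24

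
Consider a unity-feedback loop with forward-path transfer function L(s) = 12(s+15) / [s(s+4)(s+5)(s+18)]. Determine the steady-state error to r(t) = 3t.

6

L(s) has one factor of s in the denominator, so the system is type 1.
K_v = lim_{s→0} s·L(s) = 12·15 / (4·5·18) = 0.5.
e_ss = 3/K_v = 3/0.5 = 6.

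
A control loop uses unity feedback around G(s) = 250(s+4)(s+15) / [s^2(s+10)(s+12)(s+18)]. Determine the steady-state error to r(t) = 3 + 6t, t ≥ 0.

Two free integrators in G(s): this is a type 2 system. By superposition:
  • 3: tracked with zero error.
  • 6t: tracked with zero error.
Total e_ss = 0.

0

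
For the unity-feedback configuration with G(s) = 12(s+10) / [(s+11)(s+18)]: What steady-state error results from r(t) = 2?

System type = 0 (no poles at s=0).
K_p = lim_{s→0} G(s) = 12·10 / (11·18) = 20/33.
e_ss = 2/(1 + K_p) = 2/(53/33) = 66/53.

66/53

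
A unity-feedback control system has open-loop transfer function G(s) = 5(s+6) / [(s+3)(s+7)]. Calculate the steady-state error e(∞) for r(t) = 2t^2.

infinity

The open loop has no poles at the origin → type 0 system.
For a type-0 system K_a = 0, so e_ss to a parabolic input is unbounded.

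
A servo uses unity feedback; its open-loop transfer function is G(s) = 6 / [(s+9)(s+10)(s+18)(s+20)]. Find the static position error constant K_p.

The open loop has no poles at the origin → type 0 system.
K_p = lim_{s→0} G(s) = 6 / (9·10·18·20) = 1/5400.

1/5400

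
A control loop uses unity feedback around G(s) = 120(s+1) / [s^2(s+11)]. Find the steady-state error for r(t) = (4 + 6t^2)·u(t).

1.1

G(s) has two factors of s in the denominator, so the system is type 2. By superposition:
  • 4: tracked with zero error.
  • 6t^2: e_ss = 12/K_a with K_a=120/11 → 1.1.
Total e_ss = 1.1.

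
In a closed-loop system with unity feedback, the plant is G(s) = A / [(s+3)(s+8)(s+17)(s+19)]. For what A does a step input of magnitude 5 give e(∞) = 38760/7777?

25

G(s) has no factors of s in the denominator, so the system is type 0.
K_p = lim_{s→0} G(s) = A / (3·8·17·19) = (1/7752)·A.
e_ss = 5/(1 + K_p) = 38760/7777 ⇒ 1 + (1/7752)·A = 7777/7752 ⇒ A = 25.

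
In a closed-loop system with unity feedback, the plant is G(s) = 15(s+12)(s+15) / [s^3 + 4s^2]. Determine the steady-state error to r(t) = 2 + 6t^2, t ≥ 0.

4/225

The denominator has no term below 4s^2 — 2 poles at s=0, type 2. By superposition:
  • 2: tracked with zero error.
  • 6t^2: e_ss = 12/K_a with K_a=675 → 4/225.
Total e_ss = 4/225.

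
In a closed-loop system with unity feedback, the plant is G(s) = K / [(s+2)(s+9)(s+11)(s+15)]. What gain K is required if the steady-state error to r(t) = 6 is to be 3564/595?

5

No free integrators in G(s): this is a type 0 system.
K_p = lim_{s→0} G(s) = K / (2·9·11·15) = (1/2970)·K.
e_ss = 6/(1 + K_p) = 3564/595 ⇒ 1 + (1/2970)·K = 595/594 ⇒ K = 5.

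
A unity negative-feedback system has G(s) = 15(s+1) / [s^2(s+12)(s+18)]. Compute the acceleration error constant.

Two free integrators in G(s): this is a type 2 system.
K_a = lim_{s→0} s^2·G(s) = 15·1 / (12·18) = 5/72.

5/72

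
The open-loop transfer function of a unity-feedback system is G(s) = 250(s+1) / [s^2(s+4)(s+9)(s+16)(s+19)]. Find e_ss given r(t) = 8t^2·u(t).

G(s) has two factors of s in the denominator, so the system is type 2.
K_a = lim_{s→0} s^2·G(s) = 250·1 / (4·9·16·19) = 125/5472.
r(t) = 8t^2 gives R(s) = 16/s^3.
e_ss = 16/K_a = 16/(125/5472) = 700.416.

700.416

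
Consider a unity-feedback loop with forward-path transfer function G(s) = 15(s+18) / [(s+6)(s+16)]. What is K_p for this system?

No free integrators in G(s): this is a type 0 system.
K_p = lim_{s→0} G(s) = 15·18 / (6·16) = 2.8125.

2.8125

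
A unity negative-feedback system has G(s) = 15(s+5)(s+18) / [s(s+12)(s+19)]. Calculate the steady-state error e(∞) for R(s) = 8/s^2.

System type = 1 (one pole at s=0).
K_v = lim_{s→0} s·G(s) = 15·5·18 / (12·19) = 225/38.
e_ss = 8/K_v = 8/(225/38) = 304/225.

304/225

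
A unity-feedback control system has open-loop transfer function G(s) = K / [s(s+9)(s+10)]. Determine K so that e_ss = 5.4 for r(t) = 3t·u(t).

50

G(s) has one factor of s in the denominator, so the system is type 1.
K_v = lim_{s→0} s·G(s) = K / (9·10) = (1/90)·K.
e_ss = 3/K_v = 5.4 ⇒ K_v = 5/9 ⇒ K = (5/9)/(1/90) = 50.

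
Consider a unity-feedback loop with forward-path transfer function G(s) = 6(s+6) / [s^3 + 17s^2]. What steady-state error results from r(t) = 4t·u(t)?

0

The denominator has no term below 17s^2 — 2 poles at s=0, type 2.
K_v = ∞ for a type-2 system; e_ss to a ramp is zero.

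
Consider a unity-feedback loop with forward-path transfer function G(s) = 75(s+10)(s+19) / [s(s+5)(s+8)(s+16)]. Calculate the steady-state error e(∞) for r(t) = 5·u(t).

0

G(s) has one factor of s in the denominator, so the system is type 1.
K_p = ∞ for a type-1 system; e_ss to a step is zero.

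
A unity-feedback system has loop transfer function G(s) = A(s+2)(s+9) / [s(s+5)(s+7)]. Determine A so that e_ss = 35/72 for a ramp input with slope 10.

The open loop has one pole at the origin → type 1 system.
K_v = lim_{s→0} s·G(s) = A·2·9 / (5·7) = (18/35)·A.
e_ss = 10/K_v = 35/72 ⇒ K_v = 144/7 ⇒ A = (144/7)/(18/35) = 40.

40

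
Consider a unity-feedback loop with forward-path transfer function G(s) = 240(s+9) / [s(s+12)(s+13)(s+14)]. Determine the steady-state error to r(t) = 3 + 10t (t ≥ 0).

91/9

System type = 1 (one pole at s=0). Taking each input component in turn:
  • 3: tracked with zero error.
  • 10t: e_ss = 10/K_v with K_v=90/91 → 91/9.
Total e_ss = 91/9.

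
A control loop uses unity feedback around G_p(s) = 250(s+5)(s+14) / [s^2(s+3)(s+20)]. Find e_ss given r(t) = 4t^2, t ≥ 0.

24/875

G_p(s) has two factors of s in the denominator, so the system is type 2.
K_a = lim_{s→0} s^2·G_p(s) = 250·5·14 / (3·20) = 875/3.
r(t) = 4t^2 gives R(s) = 8/s^3.
e_ss = 8/K_a = 8/(875/3) = 24/875.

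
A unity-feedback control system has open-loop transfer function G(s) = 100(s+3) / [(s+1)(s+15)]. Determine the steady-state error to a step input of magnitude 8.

The open loop has no poles at the origin → type 0 system.
K_p = lim_{s→0} G(s) = 100·3 / (1·15) = 20.
e_ss = 8/(1 + K_p) = 8/21.

8/21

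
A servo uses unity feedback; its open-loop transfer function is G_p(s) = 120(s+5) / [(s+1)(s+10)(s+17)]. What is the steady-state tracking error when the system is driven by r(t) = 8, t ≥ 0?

System type = 0 (no poles at s=0).
K_p = lim_{s→0} G_p(s) = 120·5 / (1·10·17) = 60/17.
e_ss = 8/(1 + K_p) = 8/(77/17) = 136/77.

136/77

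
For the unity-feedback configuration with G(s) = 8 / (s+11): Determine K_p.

8/11

The open loop has no poles at the origin → type 0 system.
K_p = lim_{s→0} G(s) = 8 / (11) = 8/11.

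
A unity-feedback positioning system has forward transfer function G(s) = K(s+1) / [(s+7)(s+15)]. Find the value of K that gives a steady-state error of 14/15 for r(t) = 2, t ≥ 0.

G(s) has no factors of s in the denominator, so the system is type 0.
K_p = lim_{s→0} G(s) = K·1 / (7·15) = (1/105)·K.
e_ss = 2/(1 + K_p) = 14/15 ⇒ 1 + (1/105)·K = 15/7 ⇒ K = 120.

120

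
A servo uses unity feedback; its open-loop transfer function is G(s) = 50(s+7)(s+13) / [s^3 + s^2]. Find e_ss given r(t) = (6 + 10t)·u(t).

Lowest-order denominator term is s^2, so the open loop has 2 poles at the origin → type 2 system. By superposition:
  • 6: tracked with zero error.
  • 10t: tracked with zero error.
Total e_ss = 0.

0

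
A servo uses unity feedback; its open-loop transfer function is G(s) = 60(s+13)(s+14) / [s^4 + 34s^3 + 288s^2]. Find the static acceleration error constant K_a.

455/12

Factoring s^2 from the denominator leaves a polynomial with constant term 288, so the system is type 2.
K_a = lim_{s→0} s^2·G(s) = 60·13·14 / 288 = 455/12.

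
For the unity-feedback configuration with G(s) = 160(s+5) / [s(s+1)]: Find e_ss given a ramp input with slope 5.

The open loop has one pole at the origin → type 1 system.
K_v = lim_{s→0} s·G(s) = 160·5 / (1) = 800.
e_ss = 5/K_v = 5/800 = 1/160.

1/160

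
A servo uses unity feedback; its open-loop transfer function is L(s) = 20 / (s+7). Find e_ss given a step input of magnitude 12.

L(s) has no factors of s in the denominator, so the system is type 0.
K_p = lim_{s→0} L(s) = 20 / (7) = 20/7.
e_ss = 12/(1 + K_p) = 12/(27/7) = 28/9.

28/9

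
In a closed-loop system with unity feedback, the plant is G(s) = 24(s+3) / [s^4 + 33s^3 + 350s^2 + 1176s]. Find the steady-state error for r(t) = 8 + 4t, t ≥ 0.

196/3

Factoring s from the denominator leaves a polynomial with constant term 1176, so the system is type 1. Taking each input component in turn:
  • 8: tracked with zero error.
  • 4t: e_ss = 4/K_v with K_v=3/49 → 196/3.
Total e_ss = 196/3.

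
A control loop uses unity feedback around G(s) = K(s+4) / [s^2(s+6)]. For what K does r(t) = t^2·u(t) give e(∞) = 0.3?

System type = 2 (two poles at s=0).
K_a = lim_{s→0} s^2·G(s) = K·4 / (6) = (2/3)·K.
e_ss = 2/K_a = 0.3 ⇒ K_a = 20/3 ⇒ K = (20/3)/(2/3) = 10.

10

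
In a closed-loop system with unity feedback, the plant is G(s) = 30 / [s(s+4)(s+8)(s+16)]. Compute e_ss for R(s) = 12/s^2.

204.8

The open loop has one pole at the origin → type 1 system.
K_v = lim_{s→0} s·G(s) = 30 / (4·8·16) = 15/256.
e_ss = 12/K_v = 12/(15/256) = 204.8.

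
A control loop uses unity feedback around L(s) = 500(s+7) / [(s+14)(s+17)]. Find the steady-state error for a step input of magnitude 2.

System type = 0 (no poles at s=0).
K_p = lim_{s→0} L(s) = 500·7 / (14·17) = 250/17.
e_ss = 2/(1 + K_p) = 2/(267/17) = 34/267.

34/267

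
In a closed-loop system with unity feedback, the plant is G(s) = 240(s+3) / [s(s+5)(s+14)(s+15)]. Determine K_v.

24/35

One free integrator in G(s): this is a type 1 system.
K_v = lim_{s→0} s·G(s) = 240·3 / (5·14·15) = 24/35.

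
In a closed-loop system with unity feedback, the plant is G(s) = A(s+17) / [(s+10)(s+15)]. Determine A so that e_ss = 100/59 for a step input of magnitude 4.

12

G(s) has no factors of s in the denominator, so the system is type 0.
K_p = lim_{s→0} G(s) = A·17 / (10·15) = (17/150)·A.
e_ss = 4/(1 + K_p) = 100/59 ⇒ 1 + (17/150)·A = 2.36 ⇒ A = 12.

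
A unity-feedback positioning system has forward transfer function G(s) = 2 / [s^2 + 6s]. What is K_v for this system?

Factoring s from the denominator leaves a polynomial with constant term 6, so the system is type 1.
K_v = lim_{s→0} s·G(s) = 2 / 6 = 1/3.

1/3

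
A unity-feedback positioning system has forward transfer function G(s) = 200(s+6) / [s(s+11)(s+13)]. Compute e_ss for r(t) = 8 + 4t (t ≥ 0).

The open loop has one pole at the origin → type 1 system. Treating each term separately:
  • 8: tracked with zero error.
  • 4t: e_ss = 4/K_v with K_v=1200/143 → 143/300.
Total e_ss = 143/300.

143/300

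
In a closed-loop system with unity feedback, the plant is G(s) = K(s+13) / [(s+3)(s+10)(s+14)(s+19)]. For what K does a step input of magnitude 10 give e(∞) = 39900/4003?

2

No free integrators in G(s): this is a type 0 system.
K_p = lim_{s→0} G(s) = K·13 / (3·10·14·19) = (13/7980)·K.
e_ss = 10/(1 + K_p) = 39900/4003 ⇒ 1 + (13/7980)·K = 4003/3990 ⇒ K = 2.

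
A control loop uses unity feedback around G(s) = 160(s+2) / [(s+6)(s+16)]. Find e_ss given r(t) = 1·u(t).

System type = 0 (no poles at s=0).
K_p = lim_{s→0} G(s) = 160·2 / (6·16) = 10/3.
e_ss = 1/(1 + K_p) = 1/(13/3) = 3/13.

3/13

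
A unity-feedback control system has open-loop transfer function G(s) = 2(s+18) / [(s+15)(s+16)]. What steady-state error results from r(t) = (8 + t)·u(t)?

System type = 0 (no poles at s=0). By superposition:
  • 8: e_ss = 8/(1+K_p) with K_p=0.15 → 160/23.
  • t: a type-0 system cannot track it, e_ss → ∞.
The unbounded component dominates.

infinity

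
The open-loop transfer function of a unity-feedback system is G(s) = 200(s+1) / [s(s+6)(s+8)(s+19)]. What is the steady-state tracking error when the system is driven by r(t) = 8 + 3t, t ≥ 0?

The open loop has one pole at the origin → type 1 system. Taking each input component in turn:
  • 8: tracked with zero error.
  • 3t: e_ss = 3/K_v with K_v=25/114 → 13.68.
Total e_ss = 13.68.

13.68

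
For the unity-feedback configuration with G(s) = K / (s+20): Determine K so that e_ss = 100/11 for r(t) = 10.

System type = 0 (no poles at s=0).
K_p = lim_{s→0} G(s) = K / (20) = 0.05·K.
e_ss = 10/(1 + K_p) = 100/11 ⇒ 1 + 0.05·K = 1.1 ⇒ K = 2.

2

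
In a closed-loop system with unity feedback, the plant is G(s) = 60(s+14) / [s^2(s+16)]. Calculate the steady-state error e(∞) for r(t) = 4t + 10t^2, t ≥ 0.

8/21

The open loop has two poles at the origin → type 2 system. Taking each input component in turn:
  • 4t: tracked with zero error.
  • 10t^2: e_ss = 20/K_a with K_a=52.5 → 8/21.
Total e_ss = 8/21.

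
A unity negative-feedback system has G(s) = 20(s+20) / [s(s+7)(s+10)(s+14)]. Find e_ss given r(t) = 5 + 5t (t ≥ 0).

12.25

System type = 1 (one pole at s=0). Treating each term separately:
  • 5: tracked with zero error.
  • 5t: e_ss = 5/K_v with K_v=20/49 → 12.25.
Total e_ss = 12.25.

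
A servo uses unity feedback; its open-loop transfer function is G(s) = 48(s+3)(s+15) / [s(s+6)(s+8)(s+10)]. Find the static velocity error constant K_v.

4.5

System type = 1 (one pole at s=0).
K_v = lim_{s→0} s·G(s) = 48·3·15 / (6·8·10) = 4.5.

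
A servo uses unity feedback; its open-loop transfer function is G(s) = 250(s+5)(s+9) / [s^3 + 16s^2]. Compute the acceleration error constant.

Lowest-order denominator term is 16s^2, so the open loop has 2 poles at the origin → type 2 system.
K_a = lim_{s→0} s^2·G(s) = 250·5·9 / 16 = 703.125.

703.125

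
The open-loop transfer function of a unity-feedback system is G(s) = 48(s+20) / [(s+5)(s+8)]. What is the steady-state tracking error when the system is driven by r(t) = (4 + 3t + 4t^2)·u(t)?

infinity

No free integrators in G(s): this is a type 0 system. By superposition:
  • 4: e_ss = 4/(1+K_p) with K_p=24 → 0.16.
  • 3t: a type-0 system cannot track it, e_ss → ∞.
  • 4t^2: a type-0 system cannot track it, e_ss → ∞.
The unbounded component dominates.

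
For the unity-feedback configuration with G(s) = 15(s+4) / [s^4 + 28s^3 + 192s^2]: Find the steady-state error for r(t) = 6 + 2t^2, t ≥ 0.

12.8

Factoring s^2 from the denominator leaves a polynomial with constant term 192, so the system is type 2. By superposition:
  • 6: tracked with zero error.
  • 2t^2: e_ss = 4/K_a with K_a=0.3125 → 12.8.
Total e_ss = 12.8.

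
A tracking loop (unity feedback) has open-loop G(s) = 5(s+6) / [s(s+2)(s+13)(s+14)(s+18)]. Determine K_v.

One free integrator in G(s): this is a type 1 system.
K_v = lim_{s→0} s·G(s) = 5·6 / (2·13·14·18) = 5/1092.

5/1092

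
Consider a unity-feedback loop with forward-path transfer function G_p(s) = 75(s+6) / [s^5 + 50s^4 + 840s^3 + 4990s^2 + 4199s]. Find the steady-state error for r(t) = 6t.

Factoring s from the denominator leaves a polynomial with constant term 4199, so the system is type 1.
K_v = lim_{s→0} s·G_p(s) = 75·6 / 4199 = 450/4199.
e_ss = 6/K_v = 6/(450/4199) = 4199/75.

4199/75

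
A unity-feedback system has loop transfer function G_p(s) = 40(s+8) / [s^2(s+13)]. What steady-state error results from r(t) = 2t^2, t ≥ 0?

0.1625

Two free integrators in G_p(s): this is a type 2 system.
K_a = lim_{s→0} s^2·G_p(s) = 40·8 / (13) = 320/13.
r(t) = 2t^2 gives R(s) = 4/s^3.
e_ss = 4/K_a = 4/(320/13) = 0.1625.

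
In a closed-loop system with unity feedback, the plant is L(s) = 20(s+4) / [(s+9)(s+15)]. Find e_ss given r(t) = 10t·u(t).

System type = 0 (no poles at s=0).
For a type-0 system K_v = 0, so e_ss to a ramp input is unbounded.

infinity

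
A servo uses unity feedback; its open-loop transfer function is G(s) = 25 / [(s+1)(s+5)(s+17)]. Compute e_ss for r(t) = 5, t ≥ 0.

85/22

System type = 0 (no poles at s=0).
K_p = lim_{s→0} G(s) = 25 / (1·5·17) = 5/17.
e_ss = 5/(1 + K_p) = 5/(22/17) = 85/22.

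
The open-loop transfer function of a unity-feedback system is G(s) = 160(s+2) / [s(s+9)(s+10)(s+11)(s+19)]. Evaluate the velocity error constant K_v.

32/1881

G(s) has one factor of s in the denominator, so the system is type 1.
K_v = lim_{s→0} s·G(s) = 160·2 / (9·10·11·19) = 32/1881.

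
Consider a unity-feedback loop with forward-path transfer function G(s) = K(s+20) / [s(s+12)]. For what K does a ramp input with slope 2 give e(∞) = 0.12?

One free integrator in G(s): this is a type 1 system.
K_v = lim_{s→0} s·G(s) = K·20 / (12) = (5/3)·K.
e_ss = 2/K_v = 0.12 ⇒ K_v = 50/3 ⇒ K = (50/3)/(5/3) = 10.

10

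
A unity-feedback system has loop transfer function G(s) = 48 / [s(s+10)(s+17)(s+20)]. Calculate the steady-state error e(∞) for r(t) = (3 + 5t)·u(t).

G(s) has one factor of s in the denominator, so the system is type 1. By superposition:
  • 3: tracked with zero error.
  • 5t: e_ss = 5/K_v with K_v=6/425 → 2125/6.
Total e_ss = 2125/6.

2125/6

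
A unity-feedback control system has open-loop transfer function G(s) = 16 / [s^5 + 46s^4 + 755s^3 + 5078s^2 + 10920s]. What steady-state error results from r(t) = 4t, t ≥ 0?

2730

Factoring s from the denominator leaves a polynomial with constant term 10920, so the system is type 1.
K_v = lim_{s→0} s·G(s) = 16 / 10920 = 2/1365.
e_ss = 4/K_v = 4/(2/1365) = 2730.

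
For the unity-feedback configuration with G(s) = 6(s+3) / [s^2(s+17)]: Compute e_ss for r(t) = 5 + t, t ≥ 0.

G(s) has two factors of s in the denominator, so the system is type 2. By superposition:
  • 5: tracked with zero error.
  • t: tracked with zero error.
Total e_ss = 0.

0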